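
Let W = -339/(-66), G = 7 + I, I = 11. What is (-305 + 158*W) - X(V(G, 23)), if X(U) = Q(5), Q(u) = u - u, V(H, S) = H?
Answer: 5572/11 ≈ 506.55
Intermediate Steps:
G = 18 (G = 7 + 11 = 18)
Q(u) = 0
X(U) = 0
W = 113/22 (W = -339*(-1/66) = 113/22 ≈ 5.1364)
(-305 + 158*W) - X(V(G, 23)) = (-305 + 158*(113/22)) - 1*0 = (-305 + 8927/11) + 0 = 5572/11 + 0 = 5572/11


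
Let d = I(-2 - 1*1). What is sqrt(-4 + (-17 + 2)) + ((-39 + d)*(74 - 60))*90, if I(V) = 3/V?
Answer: -50400 + I*sqrt(19) ≈ -50400.0 + 4.3589*I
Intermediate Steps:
d = -1 (d = 3/(-2 - 1*1) = 3/(-2 - 1) = 3/(-3) = 3*(-1/3) = -1)
sqrt(-4 + (-17 + 2)) + ((-39 + d)*(74 - 60))*90 = sqrt(-4 + (-17 + 2)) + ((-39 - 1)*(74 - 60))*90 = sqrt(-4 - 15) - 40*14*90 = sqrt(-19) - 560*90 = I*sqrt(19) - 50400 = -50400 + I*sqrt(19)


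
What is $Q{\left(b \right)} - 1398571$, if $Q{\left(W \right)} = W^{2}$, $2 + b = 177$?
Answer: $-1367946$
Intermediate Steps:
$b = 175$ ($b = -2 + 177 = 175$)
$Q{\left(b \right)} - 1398571 = 175^{2} - 1398571 = 30625 + \left(-1949299 + 550728\right) = 30625 - 1398571 = -1367946$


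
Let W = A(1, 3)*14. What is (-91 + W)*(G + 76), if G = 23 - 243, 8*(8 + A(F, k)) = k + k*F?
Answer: 27720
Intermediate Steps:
A(F, k) = -8 + k/8 + F*k/8 (A(F, k) = -8 + (k + k*F)/8 = -8 + (k + F*k)/8 = -8 + (k/8 + F*k/8) = -8 + k/8 + F*k/8)
G = -220
W = -203/2 (W = (-8 + (1/8)*3 + (1/8)*1*3)*14 = (-8 + 3/8 + 3/8)*14 = -29/4*14 = -203/2 ≈ -101.50)
(-91 + W)*(G + 76) = (-91 - 203/2)*(-220 + 76) = -385/2*(-144) = 27720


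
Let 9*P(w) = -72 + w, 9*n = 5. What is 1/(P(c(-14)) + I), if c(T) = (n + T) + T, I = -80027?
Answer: -81/6483082 ≈ -1.2494e-5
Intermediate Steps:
n = 5/9 (n = (⅑)*5 = 5/9 ≈ 0.55556)
c(T) = 5/9 + 2*T (c(T) = (5/9 + T) + T = 5/9 + 2*T)
P(w) = -8 + w/9 (P(w) = (-72 + w)/9 = -8 + w/9)
1/(P(c(-14)) + I) = 1/((-8 + (5/9 + 2*(-14))/9) - 80027) = 1/((-8 + (5/9 - 28)/9) - 80027) = 1/((-8 + (⅑)*(-247/9)) - 80027) = 1/((-8 - 247/81) - 80027) = 1/(-895/81 - 80027) = 1/(-6483082/81) = -81/6483082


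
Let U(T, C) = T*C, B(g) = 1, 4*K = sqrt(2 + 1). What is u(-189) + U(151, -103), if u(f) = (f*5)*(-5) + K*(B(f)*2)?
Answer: -10828 + sqrt(3)/2 ≈ -10827.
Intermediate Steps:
K = sqrt(3)/4 (K = sqrt(2 + 1)/4 = sqrt(3)/4 ≈ 0.43301)
u(f) = sqrt(3)/2 - 25*f (u(f) = (f*5)*(-5) + (sqrt(3)/4)*(1*2) = (5*f)*(-5) + (sqrt(3)/4)*2 = -25*f + sqrt(3)/2 = sqrt(3)/2 - 25*f)
U(T, C) = C*T
u(-189) + U(151, -103) = (sqrt(3)/2 - 25*(-189)) - 103*151 = (sqrt(3)/2 + 4725) - 15553 = (4725 + sqrt(3)/2) - 15553 = -10828 + sqrt(3)/2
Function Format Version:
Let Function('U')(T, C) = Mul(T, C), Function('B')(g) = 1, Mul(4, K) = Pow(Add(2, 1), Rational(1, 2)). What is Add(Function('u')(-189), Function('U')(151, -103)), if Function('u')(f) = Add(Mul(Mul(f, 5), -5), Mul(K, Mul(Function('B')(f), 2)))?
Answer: Add(-10828, Mul(Rational(1, 2), Pow(3, Rational(1, 2)))) ≈ -10827.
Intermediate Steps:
K = Mul(Rational(1, 4), Pow(3, Rational(1, 2))) (K = Mul(Rational(1, 4), Pow(Add(2, 1), Rational(1, 2))) = Mul(Rational(1, 4), Pow(3, Rational(1, 2))) ≈ 0.43301)
Function('u')(f) = Add(Mul(Rational(1, 2), Pow(3, Rational(1, 2))), Mul(-25, f)) (Function('u')(f) = Add(Mul(Mul(f, 5), -5), Mul(Mul(Rational(1, 4), Pow(3, Rational(1, 2))), Mul(1, 2))) = Add(Mul(Mul(5, f), -5), Mul(Mul(Rational(1, 4), Pow(3, Rational(1, 2))), 2)) = Add(Mul(-25, f), Mul(Rational(1, 2), Pow(3, Rational(1, 2)))) = Add(Mul(Rational(1, 2), Pow(3, Rational(1, 2))), Mul(-25, f)))
Function('U')(T, C) = Mul(C, T)
Add(Function('u')(-189), Function('U')(151, -103)) = Add(Add(Mul(Rational(1, 2), Pow(3, Rational(1, 2))), Mul(-25, -189)), Mul(-103, 151)) = Add(Add(Mul(Rational(1, 2), Pow(3, Rational(1, 2))), 4725), -15553) = Add(Add(4725, Mul(Rational(1, 2), Pow(3, Rational(1, 2)))), -15553) = Add(-10828, Mul(Rational(1, 2), Pow(3, Rational(1, 2))))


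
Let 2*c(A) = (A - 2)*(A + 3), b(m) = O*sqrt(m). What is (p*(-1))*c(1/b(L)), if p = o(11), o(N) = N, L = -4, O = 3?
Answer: 2387/72 + 11*I/12 ≈ 33.153 + 0.91667*I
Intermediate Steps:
b(m) = 3*sqrt(m)
c(A) = (-2 + A)*(3 + A)/2 (c(A) = ((A - 2)*(A + 3))/2 = ((-2 + A)*(3 + A))/2 = (-2 + A)*(3 + A)/2)
p = 11
(p*(-1))*c(1/b(L)) = (11*(-1))*(-3 + 1/(2*((3*sqrt(-4)))) + (1/(3*sqrt(-4)))**2/2) = -11*(-3 + 1/(2*((3*(2*I)))) + (1/(3*(2*I)))**2/2) = -11*(-3 + 1/(2*((6*I))) + (1/(6*I))**2/2) = -11*(-3 + (-I/6)/2 + (-I/6)**2/2) = -11*(-3 - I/12 + (1/2)*(-1/36)) = -11*(-3 - I/12 - 1/72) = -11*(-217/72 - I/12) = 2387/72 + 11*I/12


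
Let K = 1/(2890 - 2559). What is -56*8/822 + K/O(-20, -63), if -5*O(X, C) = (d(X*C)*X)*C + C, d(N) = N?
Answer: -39235448461/71990040339 ≈ -0.54501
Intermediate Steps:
O(X, C) = -C/5 - C²*X²/5 (O(X, C) = -(((X*C)*X)*C + C)/5 = -(((C*X)*X)*C + C)/5 = -((C*X²)*C + C)/5 = -(C²*X² + C)/5 = -(C + C²*X²)/5 = -C/5 - C²*X²/5)
K = 1/331 ≈ 0.0030211
-56*8/822 + K/O(-20, -63) = -56*8/822 + 1/(331*((-⅕*(-63)*(1 - 63*(-20)²)))) = -448*1/822 + 1/(331*((-⅕*(-63)*(1 - 63*400)))) = -224/411 + 1/(331*((-⅕*(-63)*(1 - 25200)))) = -224/411 + 1/(331*((-⅕*(-63)*(-25199)))) = -224/411 + 1/(331*(-1587537/5)) = -224/411 + (1/331)*(-5/1587537) = -224/411 - 5/525474747 = -39235448461/71990040339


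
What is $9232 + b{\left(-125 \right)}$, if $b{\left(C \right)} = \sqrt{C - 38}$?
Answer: $9232 + i \sqrt{163} \approx 9232.0 + 12.767 i$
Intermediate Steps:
$b{\left(C \right)} = \sqrt{-38 + C}$
$9232 + b{\left(-125 \right)} = 9232 + \sqrt{-38 - 125} = 9232 + \sqrt{-163} = 9232 + i \sqrt{163}$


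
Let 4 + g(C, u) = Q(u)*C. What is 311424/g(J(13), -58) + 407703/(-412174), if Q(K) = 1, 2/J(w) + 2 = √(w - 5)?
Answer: -55012211607/412174 - 311424*√2/7 ≈ -1.9639e+5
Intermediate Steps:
J(w) = 2/(-2 + √(-5 + w)) (J(w) = 2/(-2 + √(w - 5)) = 2/(-2 + √(-5 + w)))
g(C, u) = -4 + C (g(C, u) = -4 + 1*C = -4 + C)
311424/g(J(13), -58) + 407703/(-412174) = 311424/(-4 + 2/(-2 + √(-5 + 13))) + 407703/(-412174) = 311424/(-4 + 2/(-2 + √8)) + 407703*(-1/412174) = 311424/(-4 + 2/(-2 + 2*√2)) - 407703/412174 = -407703/412174 + 311424/(-4 + 2/(-2 + 2*√2))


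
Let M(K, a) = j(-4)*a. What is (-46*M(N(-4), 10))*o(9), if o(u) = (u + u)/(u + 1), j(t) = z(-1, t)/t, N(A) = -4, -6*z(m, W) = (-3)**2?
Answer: -621/2 ≈ -310.50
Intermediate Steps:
z(m, W) = -3/2 (z(m, W) = -1/6*(-3)**2 = -1/6*9 = -3/2)
j(t) = -3/(2*t)
o(u) = 2*u/(1 + u) (o(u) = (2*u)/(1 + u) = 2*u/(1 + u))
M(K, a) = 3*a/8 (M(K, a) = (-3/2/(-4))*a = (-3/2*(-1/4))*a = 3*a/8)
(-46*M(N(-4), 10))*o(9) = (-69*10/4)*(2*9/(1 + 9)) = (-46*15/4)*(2*9/10) = -345*9/10 = -345/2*9/5 = -621/2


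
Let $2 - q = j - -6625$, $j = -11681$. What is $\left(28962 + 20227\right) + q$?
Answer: $54247$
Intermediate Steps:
$q = 5058$ ($q = 2 - \left(-11681 - -6625\right) = 2 - \left(-11681 + 6625\right) = 2 - -5056 = 2 + 5056 = 5058$)
$\left(28962 + 20227\right) + q = \left(28962 + 20227\right) + 5058 = 49189 + 5058 = 54247$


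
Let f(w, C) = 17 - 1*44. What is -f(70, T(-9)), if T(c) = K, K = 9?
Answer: 27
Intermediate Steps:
T(c) = 9
f(w, C) = -27 (f(w, C) = 17 - 44 = -27)
-f(70, T(-9)) = -1*(-27) = 27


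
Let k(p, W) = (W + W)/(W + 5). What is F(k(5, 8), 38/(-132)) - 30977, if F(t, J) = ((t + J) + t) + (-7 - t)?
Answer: -26583463/858 ≈ -30983.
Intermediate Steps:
k(p, W) = 2*W/(5 + W) (k(p, W) = (2*W)/(5 + W) = 2*W/(5 + W))
F(t, J) = -7 + J + t (F(t, J) = ((J + t) + t) + (-7 - t) = (J + 2*t) + (-7 - t) = -7 + J + t)
F(k(5, 8), 38/(-132)) - 30977 = (-7 + 38/(-132) + 2*8/(5 + 8)) - 30977 = (-7 + 38*(-1/132) + 2*8/13) - 30977 = (-7 - 19/66 + 2*8*(1/13)) - 30977 = (-7 - 19/66 + 16/13) - 30977 = -5197/858 - 30977 = -26583463/858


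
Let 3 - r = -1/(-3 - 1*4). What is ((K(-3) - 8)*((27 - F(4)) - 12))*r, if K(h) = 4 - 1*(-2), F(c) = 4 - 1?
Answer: -480/7 ≈ -68.571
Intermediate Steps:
F(c) = 3
K(h) = 6 (K(h) = 4 + 2 = 6)
r = 20/7 (r = 3 - (-1)/(-3 - 1*4) = 3 - (-1)/(-3 - 4) = 3 - (-1)/(-7) = 3 - (-1)*(-1)/7 = 3 - 1*1/7 = 3 - 1/7 = 20/7 ≈ 2.8571)
((K(-3) - 8)*((27 - F(4)) - 12))*r = ((6 - 8)*((27 - 1*3) - 12))*(20/7) = -2*((27 - 3) - 12)*(20/7) = -2*(24 - 12)*(20/7) = -2*12*(20/7) = -24*20/7 = -480/7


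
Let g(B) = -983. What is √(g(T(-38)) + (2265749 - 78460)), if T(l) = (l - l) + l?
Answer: √2186306 ≈ 1478.6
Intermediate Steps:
T(l) = l (T(l) = 0 + l = l)
√(g(T(-38)) + (2265749 - 78460)) = √(-983 + (2265749 - 78460)) = √(-983 + 2187289) = √2186306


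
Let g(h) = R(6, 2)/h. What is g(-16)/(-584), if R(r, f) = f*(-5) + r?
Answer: -1/2336 ≈ -0.00042808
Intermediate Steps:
R(r, f) = r - 5*f (R(r, f) = -5*f + r = r - 5*f)
g(h) = -4/h (g(h) = (6 - 5*2)/h = (6 - 10)/h = -4/h)
g(-16)/(-584) = -4/(-16)/(-584) = -4*(-1/16)*(-1/584) = (¼)*(-1/584) = -1/2336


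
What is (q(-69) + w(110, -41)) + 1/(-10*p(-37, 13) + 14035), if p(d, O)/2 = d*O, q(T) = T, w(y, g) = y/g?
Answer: -69522004/969855 ≈ -71.683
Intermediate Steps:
p(d, O) = 2*O*d (p(d, O) = 2*(d*O) = 2*(O*d) = 2*O*d)
(q(-69) + w(110, -41)) + 1/(-10*p(-37, 13) + 14035) = (-69 + 110/(-41)) + 1/(-20*13*(-37) + 14035) = (-69 + 110*(-1/41)) + 1/(-10*(-962) + 14035) = (-69 - 110/41) + 1/(9620 + 14035) = -2939/41 + 1/23655 = -69522004/969855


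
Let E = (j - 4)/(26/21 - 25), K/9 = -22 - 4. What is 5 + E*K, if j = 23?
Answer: 95861/499 ≈ 192.11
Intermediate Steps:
K = -234 (K = 9*(-22 - 4) = 9*(-26) = -234)
E = -399/499 (E = (23 - 4)/(26/21 - 25) = 19/(26*(1/21) - 25) = 19/(26/21 - 25) = 19/(-499/21) = 19*(-21/499) = -399/499 ≈ -0.79960)
5 + E*K = 5 - 399/499*(-234) = 5 + 93366/499 = 95861/499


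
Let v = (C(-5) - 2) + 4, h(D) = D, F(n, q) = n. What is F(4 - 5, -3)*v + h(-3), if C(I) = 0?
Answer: -5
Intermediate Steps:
v = 2 (v = (0 - 2) + 4 = -2 + 4 = 2)
F(4 - 5, -3)*v + h(-3) = (4 - 5)*2 - 3 = -1*2 - 3 = -2 - 3 = -5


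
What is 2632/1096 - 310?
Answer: -42141/137 ≈ -307.60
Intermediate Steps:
2632/1096 - 310 = 2632*(1/1096) - 310 = 329/137 - 310 = -42141/137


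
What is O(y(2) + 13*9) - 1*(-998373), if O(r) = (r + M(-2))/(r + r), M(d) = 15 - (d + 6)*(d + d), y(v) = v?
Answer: 118806462/119 ≈ 9.9837e+5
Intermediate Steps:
M(d) = 15 - 2*d*(6 + d) (M(d) = 15 - (6 + d)*2*d = 15 - 2*d*(6 + d))
O(r) = (31 + r)/(2*r) (O(r) = (r + (15 - 12*(-2) - 2*(-2)**2))/(r + r) = (r + (15 + 24 - 2*4))/((2*r)) = (r + (15 + 24 - 8))*(1/(2*r)) = (r + 31)*(1/(2*r)) = (31 + r)*(1/(2*r)) = (31 + r)/(2*r))
O(y(2) + 13*9) - 1*(-998373) = (31 + (2 + 13*9))/(2*(2 + 13*9)) - 1*(-998373) = (31 + (2 + 117))/(2*(2 + 117)) + 998373 = (1/2)*(31 + 119)/119 + 998373 = (1/2)*(1/119)*150 + 998373 = 75/119 + 998373 = 118806462/119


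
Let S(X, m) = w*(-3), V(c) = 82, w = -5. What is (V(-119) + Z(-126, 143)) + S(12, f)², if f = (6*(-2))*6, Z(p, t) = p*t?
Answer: -17711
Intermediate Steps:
f = -72 (f = -12*6 = -72)
S(X, m) = 15 (S(X, m) = -5*(-3) = 15)
(V(-119) + Z(-126, 143)) + S(12, f)² = (82 - 126*143) + 15² = (82 - 18018) + 225 = -17936 + 225 = -17711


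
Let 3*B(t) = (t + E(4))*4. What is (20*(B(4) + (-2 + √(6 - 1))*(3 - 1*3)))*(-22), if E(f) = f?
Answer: -14080/3 ≈ -4693.3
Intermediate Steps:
B(t) = 16/3 + 4*t/3 (B(t) = ((t + 4)*4)/3 = ((4 + t)*4)/3 = (16 + 4*t)/3 = 16/3 + 4*t/3)
(20*(B(4) + (-2 + √(6 - 1))*(3 - 1*3)))*(-22) = (20*((16/3 + (4/3)*4) + (-2 + √(6 - 1))*(3 - 1*3)))*(-22) = (20*((16/3 + 16/3) + (-2 + √5)*(3 - 3)))*(-22) = (20*(32/3 + (-2 + √5)*0))*(-22) = (20*(32/3 + 0))*(-22) = (20*(32/3))*(-22) = (640/3)*(-22) = -14080/3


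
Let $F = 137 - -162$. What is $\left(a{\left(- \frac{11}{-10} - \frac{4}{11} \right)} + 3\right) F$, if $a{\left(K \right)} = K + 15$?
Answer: $\frac{616239}{110} \approx 5602.2$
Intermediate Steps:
$a{\left(K \right)} = 15 + K$
$F = 299$ ($F = 137 + 162 = 299$)
$\left(a{\left(- \frac{11}{-10} - \frac{4}{11} \right)} + 3\right) F = \left(\left(15 - \left(- \frac{11}{10} + \frac{4}{11}\right)\right) + 3\right) 299 = \left(\left(15 - - \frac{81}{110}\right) + 3\right) 299 = \left(\left(15 + \left(\frac{11}{10} - \frac{4}{11}\right)\right) + 3\right) 299 = \left(\left(15 + \frac{81}{110}\right) + 3\right) 299 = \left(\frac{1731}{110} + 3\right) 299 = \frac{2061}{110} \cdot 299 = \frac{616239}{110}$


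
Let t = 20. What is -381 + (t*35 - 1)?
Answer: 318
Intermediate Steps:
-381 + (t*35 - 1) = -381 + (20*35 - 1) = -381 + (700 - 1) = -381 + 699 = 318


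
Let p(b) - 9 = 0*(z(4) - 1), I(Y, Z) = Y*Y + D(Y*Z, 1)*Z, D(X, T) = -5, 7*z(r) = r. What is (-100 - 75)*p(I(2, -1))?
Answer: -1575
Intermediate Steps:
z(r) = r/7
I(Y, Z) = Y**2 - 5*Z (I(Y, Z) = Y*Y - 5*Z = Y**2 - 5*Z)
p(b) = 9 (p(b) = 9 + 0*((1/7)*4 - 1) = 9 + 0*(4/7 - 1) = 9 + 0*(-3/7) = 9 + 0 = 9)
(-100 - 75)*p(I(2, -1)) = (-100 - 75)*9 = -175*9 = -1575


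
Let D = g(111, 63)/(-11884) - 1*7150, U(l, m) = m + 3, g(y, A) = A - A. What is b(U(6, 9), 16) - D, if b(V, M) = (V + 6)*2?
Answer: 7186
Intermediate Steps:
g(y, A) = 0
U(l, m) = 3 + m
b(V, M) = 12 + 2*V (b(V, M) = (6 + V)*2 = 12 + 2*V)
D = -7150 (D = 0/(-11884) - 1*7150 = 0*(-1/11884) - 7150 = 0 - 7150 = -7150)
b(U(6, 9), 16) - D = (12 + 2*(3 + 9)) - 1*(-7150) = (12 + 2*12) + 7150 = (12 + 24) + 7150 = 36 + 7150 = 7186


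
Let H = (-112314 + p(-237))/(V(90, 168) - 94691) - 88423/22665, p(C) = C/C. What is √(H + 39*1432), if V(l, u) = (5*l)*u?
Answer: 2*√2614158080038504523895/432697515 ≈ 236.33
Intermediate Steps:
V(l, u) = 5*l*u
p(C) = 1
H = 857490652/432697515 (H = (-112314 + 1)/(5*90*168 - 94691) - 88423/22665 = -112313/(75600 - 94691) - 88423*1/22665 = -112313/(-19091) - 88423/22665 = -112313*(-1/19091) - 88423/22665 = 112313/19091 - 88423/22665 = 857490652/432697515 ≈ 1.9817)
√(H + 39*1432) = √(857490652/432697515 + 39*1432) = √(857490652/432697515 + 55848) = √(24166148308372/432697515) = 2*√2614158080038504523895/432697515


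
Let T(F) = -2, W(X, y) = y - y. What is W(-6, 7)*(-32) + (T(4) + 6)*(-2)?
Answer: -8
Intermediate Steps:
W(X, y) = 0
W(-6, 7)*(-32) + (T(4) + 6)*(-2) = 0*(-32) + (-2 + 6)*(-2) = 0 + 4*(-2) = 0 - 8 = -8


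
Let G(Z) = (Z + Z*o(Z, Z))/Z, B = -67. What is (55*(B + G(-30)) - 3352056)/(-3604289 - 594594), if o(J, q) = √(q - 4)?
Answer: 3355686/4198883 - 55*I*√34/4198883 ≈ 0.79919 - 7.6378e-5*I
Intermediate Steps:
o(J, q) = √(-4 + q)
G(Z) = (Z + Z*√(-4 + Z))/Z
(55*(B + G(-30)) - 3352056)/(-3604289 - 594594) = (55*(-67 + (1 + √(-4 - 30))) - 3352056)/(-3604289 - 594594) = (55*(-67 + (1 + √(-34))) - 3352056)/(-4198883) = (55*(-67 + (1 + I*√34)) - 3352056)*(-1/4198883) = (55*(-66 + I*√34) - 3352056)*(-1/4198883) = ((-3630 + 55*I*√34) - 3352056)*(-1/4198883) = (-3355686 + 55*I*√34)*(-1/4198883) = 3355686/4198883 - 55*I*√34/4198883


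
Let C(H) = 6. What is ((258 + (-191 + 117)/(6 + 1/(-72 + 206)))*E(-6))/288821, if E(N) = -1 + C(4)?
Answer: 197774/46500181 ≈ 0.0042532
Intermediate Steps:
E(N) = 5 (E(N) = -1 + 6 = 5)
((258 + (-191 + 117)/(6 + 1/(-72 + 206)))*E(-6))/288821 = ((258 + (-191 + 117)/(6 + 1/(-72 + 206)))*5)/288821 = ((258 - 74/(6 + 1/134))*5)*(1/288821) = ((258 - 74/805/134)*5)*(1/288821) = ((258 - 74*134/805)*5)*(1/288821) = ((258 - 9916/805)*5)*(1/288821) = ((197774/805)*5)*(1/288821) = (197774/161)*(1/288821) = 197774/46500181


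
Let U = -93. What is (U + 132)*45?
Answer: 1755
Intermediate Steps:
(U + 132)*45 = (-93 + 132)*45 = 39*45 = 1755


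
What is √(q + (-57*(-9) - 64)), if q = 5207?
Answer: 2*√1414 ≈ 75.206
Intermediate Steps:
√(q + (-57*(-9) - 64)) = √(5207 + (-57*(-9) - 64)) = √(5207 + (513 - 64)) = √(5207 + 449) = √5656 = 2*√1414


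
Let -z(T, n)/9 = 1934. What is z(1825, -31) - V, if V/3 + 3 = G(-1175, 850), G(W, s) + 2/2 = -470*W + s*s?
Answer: -3841644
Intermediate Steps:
G(W, s) = -1 + s**2 - 470*W (G(W, s) = -1 + (-470*W + s*s) = -1 + (-470*W + s**2) = -1 + (s**2 - 470*W) = -1 + s**2 - 470*W)
z(T, n) = -17406 (z(T, n) = -9*1934 = -17406)
V = 3824238 (V = -9 + 3*(-1 + 850**2 - 470*(-1175)) = -9 + 3*(-1 + 722500 + 552250) = -9 + 3*1274749 = -9 + 3824247 = 3824238)
z(1825, -31) - V = -17406 - 1*3824238 = -17406 - 3824238 = -3841644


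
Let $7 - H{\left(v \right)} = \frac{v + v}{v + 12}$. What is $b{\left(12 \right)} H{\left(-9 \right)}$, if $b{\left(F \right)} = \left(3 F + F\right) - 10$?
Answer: $494$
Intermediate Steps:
$H{\left(v \right)} = 7 - \frac{2 v}{12 + v}$ ($H{\left(v \right)} = 7 - \frac{v + v}{v + 12} = 7 - \frac{2 v}{12 + v}$)
$b{\left(F \right)} = -10 + 4 F$ ($b{\left(F \right)} = 4 F - 10 = -10 + 4 F$)
$b{\left(12 \right)} H{\left(-9 \right)} = \left(-10 + 4 \cdot 12\right) \frac{84 + 5 \left(-9\right)}{12 - 9} = \left(-10 + 48\right) \frac{84 - 45}{3} = 38 \cdot \frac{1}{3} \cdot 39 = 38 \cdot 13 = 494$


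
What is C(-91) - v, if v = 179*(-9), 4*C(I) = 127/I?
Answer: 586277/364 ≈ 1610.7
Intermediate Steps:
C(I) = 127/(4*I) (C(I) = (127/I)/4 = 127/(4*I))
v = -1611
C(-91) - v = (127/4)/(-91) - 1*(-1611) = (127/4)*(-1/91) + 1611 = -127/364 + 1611 = 586277/364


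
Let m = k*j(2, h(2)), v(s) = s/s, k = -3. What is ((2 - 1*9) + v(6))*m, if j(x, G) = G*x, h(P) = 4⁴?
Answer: 9216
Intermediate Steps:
h(P) = 256
v(s) = 1
m = -1536 (m = -768*2 = -3*512 = -1536)
((2 - 1*9) + v(6))*m = ((2 - 1*9) + 1)*(-1536) = ((2 - 9) + 1)*(-1536) = (-7 + 1)*(-1536) = -6*(-1536) = 9216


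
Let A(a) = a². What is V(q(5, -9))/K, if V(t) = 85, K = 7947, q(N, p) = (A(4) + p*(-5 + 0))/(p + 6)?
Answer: 85/7947 ≈ 0.010696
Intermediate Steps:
q(N, p) = (16 - 5*p)/(6 + p) (q(N, p) = (4² + p*(-5 + 0))/(p + 6) = (16 + p*(-5))/(6 + p) = (16 - 5*p)/(6 + p))
V(q(5, -9))/K = 85/7947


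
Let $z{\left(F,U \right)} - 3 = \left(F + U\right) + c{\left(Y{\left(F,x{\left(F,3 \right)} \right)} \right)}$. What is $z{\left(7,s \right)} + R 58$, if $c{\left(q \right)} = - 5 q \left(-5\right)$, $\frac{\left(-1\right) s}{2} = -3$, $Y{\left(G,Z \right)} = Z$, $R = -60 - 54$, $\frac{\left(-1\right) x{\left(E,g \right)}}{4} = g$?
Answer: $-6896$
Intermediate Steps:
$x{\left(E,g \right)} = - 4 g$
$R = -114$
$s = 6$ ($s = \left(-2\right) \left(-3\right) = 6$)
$c{\left(q \right)} = 25 q$
$z{\left(F,U \right)} = -297 + F + U$ ($z{\left(F,U \right)} = 3 + \left(\left(F + U\right) + 25 \left(\left(-4\right) 3\right)\right) = 3 + \left(\left(F + U\right) + 25 \left(-12\right)\right) = 3 - \left(300 - F - U\right) = 3 + \left(-300 + F + U\right) = -297 + F + U$)
$z{\left(7,s \right)} + R 58 = \left(-297 + 7 + 6\right) - 6612 = -284 - 6612 = -6896$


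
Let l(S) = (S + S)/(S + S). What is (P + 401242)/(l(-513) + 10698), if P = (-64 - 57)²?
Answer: 31991/823 ≈ 38.871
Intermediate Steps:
l(S) = 1 (l(S) = (2*S)/((2*S)) = (2*S)*(1/(2*S)) = 1)
P = 14641 (P = (-121)² = 14641)
(P + 401242)/(l(-513) + 10698) = (14641 + 401242)/(1 + 10698) = 415883/10699 = 415883*(1/10699) = 31991/823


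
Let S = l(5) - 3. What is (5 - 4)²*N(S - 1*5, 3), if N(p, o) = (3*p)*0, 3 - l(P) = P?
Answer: 0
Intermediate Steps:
l(P) = 3 - P
S = -5 (S = (3 - 1*5) - 3 = (3 - 5) - 3 = -2 - 3 = -5)
N(p, o) = 0
(5 - 4)²*N(S - 1*5, 3) = (5 - 4)²*0 = 1²*0 = 1*0 = 0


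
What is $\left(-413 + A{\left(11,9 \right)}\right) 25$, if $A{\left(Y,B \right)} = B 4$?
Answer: $-9425$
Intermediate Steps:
$A{\left(Y,B \right)} = 4 B$
$\left(-413 + A{\left(11,9 \right)}\right) 25 = \left(-413 + 4 \cdot 9\right) 25 = \left(-413 + 36\right) 25 = \left(-377\right) 25 = -9425$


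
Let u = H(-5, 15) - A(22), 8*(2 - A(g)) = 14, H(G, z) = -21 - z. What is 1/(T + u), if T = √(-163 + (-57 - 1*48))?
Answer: -580/25313 - 32*I*√67/25313 ≈ -0.022913 - 0.010348*I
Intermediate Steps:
A(g) = ¼ (A(g) = 2 - ⅛*14 = 2 - 7/4 = ¼)
u = -145/4 (u = (-21 - 1*15) - 1*¼ = (-21 - 15) - ¼ = -36 - ¼ = -145/4 ≈ -36.250)
T = 2*I*√67 (T = √(-163 + (-57 - 48)) = √(-163 - 105) = √(-268) = 2*I*√67 ≈ 16.371*I)
1/(T + u) = 1/(2*I*√67 - 145/4) = 1/(-145/4 + 2*I*√67)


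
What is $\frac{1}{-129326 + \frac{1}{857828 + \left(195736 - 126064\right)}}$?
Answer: $- \frac{927500}{119949864999} \approx -7.7324 \cdot 10^{-6}$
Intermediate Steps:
$\frac{1}{-129326 + \frac{1}{857828 + \left(195736 - 126064\right)}} = \frac{1}{-129326 + \frac{1}{857828 + 69672}} = \frac{1}{-129326 + \frac{1}{927500}} = \frac{1}{- \frac{119949864999}{927500}} = - \frac{927500}{119949864999}$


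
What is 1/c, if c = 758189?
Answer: 1/758189 ≈ 1.3189e-6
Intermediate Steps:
1/c = 1/758189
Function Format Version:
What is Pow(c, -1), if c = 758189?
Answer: Rational(1, 758189) ≈ 1.3189e-6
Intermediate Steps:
Pow(c, -1) = Pow(758189, -1) = Rational(1, 758189)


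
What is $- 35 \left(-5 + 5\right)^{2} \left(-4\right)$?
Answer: $0$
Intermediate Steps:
$- 35 \left(-5 + 5\right)^{2} \left(-4\right) = - 35 \cdot 0^{2} \left(-4\right) = \left(-35\right) 0 \left(-4\right) = 0 \left(-4\right) = 0$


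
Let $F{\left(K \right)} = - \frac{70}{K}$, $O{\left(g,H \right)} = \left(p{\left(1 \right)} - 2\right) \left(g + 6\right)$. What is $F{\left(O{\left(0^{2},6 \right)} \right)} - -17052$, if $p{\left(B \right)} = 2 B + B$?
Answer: $\frac{51121}{3} \approx 17040.0$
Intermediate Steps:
$p{\left(B \right)} = 3 B$
$O{\left(g,H \right)} = 6 + g$ ($O{\left(g,H \right)} = \left(3 \cdot 1 - 2\right) \left(g + 6\right) = \left(3 - 2\right) \left(6 + g\right) = 1 \left(6 + g\right) = 6 + g$)
$F{\left(O{\left(0^{2},6 \right)} \right)} - -17052 = - \frac{70}{6 + 0^{2}} - -17052 = - \frac{70}{6 + 0} + 17052 = - \frac{70}{6} + 17052 = \left(-70\right) \frac{1}{6} + 17052 = - \frac{35}{3} + 17052 = \frac{51121}{3}$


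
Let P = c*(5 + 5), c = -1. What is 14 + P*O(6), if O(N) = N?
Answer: -46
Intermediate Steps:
P = -10 (P = -(5 + 5) = -1*10 = -10)
14 + P*O(6) = 14 - 10*6 = 14 - 60 = -46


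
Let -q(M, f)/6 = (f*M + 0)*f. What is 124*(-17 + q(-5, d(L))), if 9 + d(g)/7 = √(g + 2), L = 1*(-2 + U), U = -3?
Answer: 14215732 - 3281040*I*√3 ≈ 1.4216e+7 - 5.6829e+6*I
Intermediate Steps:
L = -5 (L = 1*(-2 - 3) = 1*(-5) = -5)
d(g) = -63 + 7*√(2 + g) (d(g) = -63 + 7*√(g + 2) = -63 + 7*√(2 + g))
q(M, f) = -6*M*f² (q(M, f) = -6*(f*M + 0)*f = -6*(M*f + 0)*f = -6*M*f*f = -6*M*f²)
124*(-17 + q(-5, d(L))) = 124*(-17 - 6*(-5)*(-63 + 7*√(2 - 5))²) = 124*(-17 - 6*(-5)*(-63 + 7*√(-3))²) = 124*(-17 - 6*(-5)*(-63 + 7*(I*√3))²) = 124*(-17 - 6*(-5)*(-63 + 7*I*√3)²) = 124*(-17 + 30*(-63 + 7*I*√3)²) = -2108 + 3720*(-63 + 7*I*√3)²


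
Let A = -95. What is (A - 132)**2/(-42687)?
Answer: -51529/42687 ≈ -1.2071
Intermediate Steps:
(A - 132)**2/(-42687) = (-95 - 132)**2/(-42687) = (-227)**2*(-1/42687) = 51529*(-1/42687) = -51529/42687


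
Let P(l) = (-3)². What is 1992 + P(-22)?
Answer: 2001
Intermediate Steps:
P(l) = 9
1992 + P(-22) = 1992 + 9 = 2001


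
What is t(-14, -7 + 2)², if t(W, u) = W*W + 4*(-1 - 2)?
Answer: 33856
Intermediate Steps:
t(W, u) = -12 + W² (t(W, u) = W² + 4*(-3) = W² - 12 = -12 + W²)
t(-14, -7 + 2)² = (-12 + (-14)²)² = (-12 + 196)² = 184² = 33856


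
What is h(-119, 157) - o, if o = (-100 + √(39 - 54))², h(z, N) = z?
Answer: -10104 + 200*I*√15 ≈ -10104.0 + 774.6*I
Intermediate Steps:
o = (-100 + I*√15)² (o = (-100 + √(-15))² = (-100 + I*√15)² ≈ 9985.0 - 774.6*I)
h(-119, 157) - o = -119 - (100 - I*√15)²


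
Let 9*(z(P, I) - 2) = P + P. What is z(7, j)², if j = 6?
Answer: 1024/81 ≈ 12.642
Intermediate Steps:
z(P, I) = 2 + 2*P/9 (z(P, I) = 2 + (P + P)/9 = 2 + (2*P)/9 = 2 + 2*P/9)
z(7, j)² = (2 + (2/9)*7)² = (2 + 14/9)² = (32/9)² = 1024/81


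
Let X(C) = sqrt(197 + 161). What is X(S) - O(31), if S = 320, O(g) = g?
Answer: -31 + sqrt(358) ≈ -12.079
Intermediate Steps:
X(C) = sqrt(358)
X(S) - O(31) = sqrt(358) - 1*31 = sqrt(358) - 31 = -31 + sqrt(358)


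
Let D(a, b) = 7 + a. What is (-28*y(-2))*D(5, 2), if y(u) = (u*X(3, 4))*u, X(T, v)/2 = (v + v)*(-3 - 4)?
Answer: 150528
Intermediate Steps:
X(T, v) = -28*v (X(T, v) = 2*((v + v)*(-3 - 4)) = 2*((2*v)*(-7)) = 2*(-14*v) = -28*v)
y(u) = -112*u**2 (y(u) = (u*(-28*4))*u = (u*(-112))*u = (-112*u)*u = -112*u**2)
(-28*y(-2))*D(5, 2) = (-(-3136)*(-2)**2)*(7 + 5) = -(-3136)*4*12 = -28*(-448)*12 = 12544*12 = 150528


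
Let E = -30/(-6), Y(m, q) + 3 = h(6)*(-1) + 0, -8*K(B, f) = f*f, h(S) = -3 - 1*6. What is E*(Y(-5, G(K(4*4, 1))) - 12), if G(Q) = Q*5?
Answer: -30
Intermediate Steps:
h(S) = -9 (h(S) = -3 - 6 = -9)
K(B, f) = -f²/8 (K(B, f) = -f*f/8 = -f²/8)
G(Q) = 5*Q
Y(m, q) = 6 (Y(m, q) = -3 + (-9*(-1) + 0) = -3 + (9 + 0) = -3 + 9 = 6)
E = 5 (E = -30*(-⅙) = 5)
E*(Y(-5, G(K(4*4, 1))) - 12) = 5*(6 - 12) = 5*(-6) = -30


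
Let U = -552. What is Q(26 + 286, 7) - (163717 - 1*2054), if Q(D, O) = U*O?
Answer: -165527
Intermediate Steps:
Q(D, O) = -552*O
Q(26 + 286, 7) - (163717 - 1*2054) = -552*7 - (163717 - 1*2054) = -3864 - (163717 - 2054) = -3864 - 1*161663 = -3864 - 161663 = -165527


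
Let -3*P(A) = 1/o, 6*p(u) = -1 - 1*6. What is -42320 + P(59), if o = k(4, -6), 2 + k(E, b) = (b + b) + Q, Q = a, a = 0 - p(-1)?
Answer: -3258638/77 ≈ -42320.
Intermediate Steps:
p(u) = -7/6 (p(u) = (-1 - 1*6)/6 = (-1 - 6)/6 = (⅙)*(-7) = -7/6)
a = 7/6 (a = 0 - 1*(-7/6) = 0 + 7/6 = 7/6 ≈ 1.1667)
Q = 7/6 ≈ 1.1667
k(E, b) = -⅚ + 2*b (k(E, b) = -2 + ((b + b) + 7/6) = -2 + (2*b + 7/6) = -2 + (7/6 + 2*b) = -⅚ + 2*b)
o = -77/6 (o = -⅚ + 2*(-6) = -⅚ - 12 = -77/6 ≈ -12.833)
P(A) = 2/77 (P(A) = -1/(3*(-77/6)) = -⅓*(-6/77) = 2/77)
-42320 + P(59) = -42320 + 2/77 = -3258638/77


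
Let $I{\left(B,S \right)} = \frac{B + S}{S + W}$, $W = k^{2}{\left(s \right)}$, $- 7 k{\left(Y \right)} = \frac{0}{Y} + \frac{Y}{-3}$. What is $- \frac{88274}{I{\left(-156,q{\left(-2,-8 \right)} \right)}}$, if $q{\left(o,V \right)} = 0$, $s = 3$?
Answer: $\frac{44137}{3822} \approx 11.548$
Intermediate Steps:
$k{\left(Y \right)} = \frac{Y}{21}$ ($k{\left(Y \right)} = - \frac{\frac{0}{Y} + \frac{Y}{-3}}{7} = - \frac{0 + Y \left(- \frac{1}{3}\right)}{7} = - \frac{0 - \frac{Y}{3}}{7} = - \frac{\left(- \frac{1}{3}\right) Y}{7} = \frac{Y}{21}$)
$W = \frac{1}{49}$ ($W = \left(\frac{1}{21} \cdot 3\right)^{2} = \left(\frac{1}{7}\right)^{2} = \frac{1}{49} \approx 0.020408$)
$I{\left(B,S \right)} = \frac{B + S}{\frac{1}{49} + S}$ ($I{\left(B,S \right)} = \frac{B + S}{S + \frac{1}{49}} = \frac{B + S}{\frac{1}{49} + S}$)
$- \frac{88274}{I{\left(-156,q{\left(-2,-8 \right)} \right)}} = - \frac{88274}{49 \frac{1}{1 + 49 \cdot 0} \left(-156 + 0\right)} = - \frac{88274}{49 \frac{1}{1 + 0} \left(-156\right)} = - \frac{88274}{49 \cdot 1^{-1} \left(-156\right)} = - \frac{88274}{49 \cdot 1 \left(-156\right)} = - \frac{88274}{-7644} = \left(-88274\right) \left(- \frac{1}{7644}\right) = \frac{44137}{3822}$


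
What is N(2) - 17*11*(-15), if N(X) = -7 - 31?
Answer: 2767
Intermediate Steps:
N(X) = -38
N(2) - 17*11*(-15) = -38 - 17*11*(-15) = -38 - 187*(-15) = -38 - 1*(-2805) = -38 + 2805 = 2767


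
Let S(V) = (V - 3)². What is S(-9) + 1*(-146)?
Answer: -2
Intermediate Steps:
S(V) = (-3 + V)²
S(-9) + 1*(-146) = (-3 - 9)² + 1*(-146) = (-12)² - 146 = 144 - 146 = -2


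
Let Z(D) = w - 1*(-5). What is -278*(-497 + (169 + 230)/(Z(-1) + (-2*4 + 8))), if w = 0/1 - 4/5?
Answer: 111756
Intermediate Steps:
w = -⅘ (w = 0*1 - 4*⅕ = 0 - ⅘ = -⅘ ≈ -0.80000)
Z(D) = 21/5 (Z(D) = -⅘ - 1*(-5) = -⅘ + 5 = 21/5)
-278*(-497 + (169 + 230)/(Z(-1) + (-2*4 + 8))) = -278*(-497 + (169 + 230)/(21/5 + (-2*4 + 8))) = -278*(-497 + 399/(21/5 + (-8 + 8))) = -278*(-497 + 399/(21/5 + 0)) = -278*(-497 + 399/(21/5)) = -278*(-497 + 399*(5/21)) = -278*(-497 + 95) = -278*(-402) = 111756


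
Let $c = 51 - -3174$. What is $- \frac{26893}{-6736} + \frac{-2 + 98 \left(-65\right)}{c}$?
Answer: $\frac{14602711}{7241200} \approx 2.0166$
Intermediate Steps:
$c = 3225$ ($c = 51 + 3174 = 3225$)
$- \frac{26893}{-6736} + \frac{-2 + 98 \left(-65\right)}{c} = - \frac{26893}{-6736} + \frac{-2 + 98 \left(-65\right)}{3225} = \left(-26893\right) \left(- \frac{1}{6736}\right) + \left(-2 - 6370\right) \frac{1}{3225} = \frac{26893}{6736} - \frac{2124}{1075} = \frac{14602711}{7241200}$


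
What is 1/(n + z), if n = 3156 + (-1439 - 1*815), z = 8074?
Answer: 1/8976 ≈ 0.00011141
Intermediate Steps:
n = 902 (n = 3156 + (-1439 - 815) = 3156 - 2254 = 902)
1/(n + z) = 1/(902 + 8074) = 1/8976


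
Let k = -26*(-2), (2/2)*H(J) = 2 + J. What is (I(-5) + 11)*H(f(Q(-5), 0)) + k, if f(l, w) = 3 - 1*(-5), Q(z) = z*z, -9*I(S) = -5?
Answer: 1508/9 ≈ 167.56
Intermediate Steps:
I(S) = 5/9 (I(S) = -⅑*(-5) = 5/9)
Q(z) = z²
f(l, w) = 8 (f(l, w) = 3 + 5 = 8)
H(J) = 2 + J
k = 52
(I(-5) + 11)*H(f(Q(-5), 0)) + k = (5/9 + 11)*(2 + 8) + 52 = (104/9)*10 + 52 = 1040/9 + 52 = 1508/9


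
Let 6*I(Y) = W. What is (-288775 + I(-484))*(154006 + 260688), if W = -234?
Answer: -119769432916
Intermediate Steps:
I(Y) = -39 (I(Y) = (1/6)*(-234) = -39)
(-288775 + I(-484))*(154006 + 260688) = (-288775 - 39)*(154006 + 260688) = -288814*414694 = -119769432916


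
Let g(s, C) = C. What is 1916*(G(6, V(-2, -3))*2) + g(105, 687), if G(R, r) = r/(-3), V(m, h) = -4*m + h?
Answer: -17099/3 ≈ -5699.7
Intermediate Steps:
V(m, h) = h - 4*m
G(R, r) = -r/3 (G(R, r) = r*(-1/3) = -r/3)
1916*(G(6, V(-2, -3))*2) + g(105, 687) = 1916*(-(-3 - 4*(-2))/3*2) + 687 = 1916*(-(-3 + 8)/3*2) + 687 = 1916*(-1/3*5*2) + 687 = 1916*(-5/3*2) + 687 = 1916*(-10/3) + 687 = -19160/3 + 687 = -17099/3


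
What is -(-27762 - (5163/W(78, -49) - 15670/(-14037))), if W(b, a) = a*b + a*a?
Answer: 553706664713/19946577 ≈ 27759.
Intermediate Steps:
W(b, a) = a² + a*b (W(b, a) = a*b + a² = a² + a*b)
-(-27762 - (5163/W(78, -49) - 15670/(-14037))) = -(-27762 - (5163/((-49*(-49 + 78))) - 15670/(-14037))) = -(-27762 - (5163/((-49*29)) - 15670*(-1/14037))) = -(-27762 - (5163/(-1421) + 15670/14037)) = -(-27762 - (5163*(-1/1421) + 15670/14037)) = -(-27762 - (-5163/1421 + 15670/14037)) = -(-27762 - 1*(-50205961/19946577)) = -(-27762 + 50205961/19946577) = -1*(-553706664713/19946577) = 553706664713/19946577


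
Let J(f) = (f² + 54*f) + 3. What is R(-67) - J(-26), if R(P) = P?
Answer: 658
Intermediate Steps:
J(f) = 3 + f² + 54*f
R(-67) - J(-26) = -67 - (3 + (-26)² + 54*(-26)) = -67 - (3 + 676 - 1404) = -67 - 1*(-725) = -67 + 725 = 658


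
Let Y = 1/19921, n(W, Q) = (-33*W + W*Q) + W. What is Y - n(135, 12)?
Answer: 53786701/19921 ≈ 2700.0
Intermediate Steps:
n(W, Q) = -32*W + Q*W (n(W, Q) = (-33*W + Q*W) + W = -32*W + Q*W)
Y = 1/19921 ≈ 5.0198e-5
Y - n(135, 12) = 1/19921 - 135*(-32 + 12) = 1/19921 - 135*(-20) = 1/19921 - 1*(-2700) = 1/19921 + 2700 = 53786701/19921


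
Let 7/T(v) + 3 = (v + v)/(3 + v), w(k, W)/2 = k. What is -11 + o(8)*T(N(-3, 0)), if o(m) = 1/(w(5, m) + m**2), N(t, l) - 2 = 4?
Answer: -4091/370 ≈ -11.057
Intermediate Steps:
w(k, W) = 2*k
N(t, l) = 6 (N(t, l) = 2 + 4 = 6)
T(v) = 7/(-3 + 2*v/(3 + v)) (T(v) = 7/(-3 + (v + v)/(3 + v)) = 7/(-3 + (2*v)/(3 + v)) = 7/(-3 + 2*v/(3 + v)))
o(m) = 1/(10 + m**2) (o(m) = 1/(2*5 + m**2) = 1/(10 + m**2))
-11 + o(8)*T(N(-3, 0)) = -11 + (7*(-3 - 1*6)/(9 + 6))/(10 + 8**2) = -11 + (7*(-3 - 6)/15)/(10 + 64) = -11 + (7*(1/15)*(-9))/74 = -11 + (1/74)*(-21/5) = -11 - 21/370 = -4091/370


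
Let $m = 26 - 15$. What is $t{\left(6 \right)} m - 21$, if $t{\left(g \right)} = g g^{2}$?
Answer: $2355$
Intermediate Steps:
$m = 11$
$t{\left(g \right)} = g^{3}$
$t{\left(6 \right)} m - 21 = 6^{3} \cdot 11 - 21 = 216 \cdot 11 - 21 = 2376 - 21 = 2355$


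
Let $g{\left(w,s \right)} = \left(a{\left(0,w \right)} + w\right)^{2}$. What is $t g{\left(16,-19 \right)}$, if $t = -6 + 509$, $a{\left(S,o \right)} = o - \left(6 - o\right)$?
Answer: $887292$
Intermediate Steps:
$a{\left(S,o \right)} = -6 + 2 o$ ($a{\left(S,o \right)} = o + \left(-6 + o\right) = -6 + 2 o$)
$t = 503$
$g{\left(w,s \right)} = \left(-6 + 3 w\right)^{2}$ ($g{\left(w,s \right)} = \left(\left(-6 + 2 w\right) + w\right)^{2} = \left(-6 + 3 w\right)^{2}$)
$t g{\left(16,-19 \right)} = 503 \cdot 9 \left(-2 + 16\right)^{2} = 503 \cdot 9 \cdot 14^{2} = 503 \cdot 9 \cdot 196 = 503 \cdot 1764 = 887292$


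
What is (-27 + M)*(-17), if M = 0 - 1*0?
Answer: 459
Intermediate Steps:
M = 0 (M = 0 + 0 = 0)
(-27 + M)*(-17) = (-27 + 0)*(-17) = -27*(-17) = 459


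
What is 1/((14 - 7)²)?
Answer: 1/49 ≈ 0.020408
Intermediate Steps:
1/((14 - 7)²) = 1/(7²) = 1/49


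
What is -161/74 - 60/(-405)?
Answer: -4051/1998 ≈ -2.0275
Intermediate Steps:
-161/74 - 60/(-405) = -161*1/74 - 60*(-1/405) = -161/74 + 4/27 = -4051/1998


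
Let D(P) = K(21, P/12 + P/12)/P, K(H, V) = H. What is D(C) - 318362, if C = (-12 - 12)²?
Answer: -61125497/192 ≈ -3.1836e+5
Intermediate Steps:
C = 576 (C = (-24)² = 576)
D(P) = 21/P
D(C) - 318362 = 21/576 - 318362 = 21*(1/576) - 318362 = 7/192 - 318362 = -61125497/192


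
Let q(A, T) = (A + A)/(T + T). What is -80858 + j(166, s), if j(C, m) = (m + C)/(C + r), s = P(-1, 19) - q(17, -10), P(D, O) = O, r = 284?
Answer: -363859133/4500 ≈ -80858.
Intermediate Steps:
q(A, T) = A/T (q(A, T) = (2*A)/((2*T)) = (2*A)*(1/(2*T)) = A/T)
s = 207/10 (s = 19 - 17/(-10) = 19 - 17*(-1)/10 = 19 - 1*(-17/10) = 19 + 17/10 = 207/10 ≈ 20.700)
j(C, m) = (C + m)/(284 + C) (j(C, m) = (m + C)/(C + 284) = (C + m)/(284 + C))
-80858 + j(166, s) = -80858 + (166 + 207/10)/(284 + 166) = -80858 + (1867/10)/450 = -80858 + (1/450)*(1867/10) = -80858 + 1867/4500 = -363859133/4500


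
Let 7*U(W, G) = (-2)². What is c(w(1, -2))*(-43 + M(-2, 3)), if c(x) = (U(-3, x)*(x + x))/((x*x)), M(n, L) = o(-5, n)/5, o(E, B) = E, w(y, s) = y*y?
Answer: -352/7 ≈ -50.286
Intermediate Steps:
w(y, s) = y²
U(W, G) = 4/7 (U(W, G) = (⅐)*(-2)² = (⅐)*4 = 4/7)
M(n, L) = -1 (M(n, L) = -5/5 = -5*⅕ = -1)
c(x) = 8/(7*x) (c(x) = (4*(x + x)/7)/((x*x)) = (4*(2*x)/7)/(x²) = (8*x/7)/x² = 8/(7*x))
c(w(1, -2))*(-43 + M(-2, 3)) = (8/(7*(1²)))*(-43 - 1) = ((8/7)/1)*(-44) = ((8/7)*1)*(-44) = (8/7)*(-44) = -352/7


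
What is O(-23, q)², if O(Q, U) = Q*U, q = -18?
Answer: 171396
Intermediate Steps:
O(-23, q)² = (-23*(-18))² = 414² = 171396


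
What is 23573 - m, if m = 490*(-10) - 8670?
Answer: 37143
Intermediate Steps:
m = -13570 (m = -4900 - 8670 = -13570)
23573 - m = 23573 - 1*(-13570) = 23573 + 13570 = 37143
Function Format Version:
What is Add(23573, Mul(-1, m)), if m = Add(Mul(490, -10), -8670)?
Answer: 37143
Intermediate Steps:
m = -13570 (m = Add(-4900, -8670) = -13570)
Add(23573, Mul(-1, m)) = Add(23573, Mul(-1, -13570)) = Add(23573, 13570) = 37143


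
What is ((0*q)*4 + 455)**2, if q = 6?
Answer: 207025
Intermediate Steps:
((0*q)*4 + 455)**2 = ((0*6)*4 + 455)**2 = (0*4 + 455)**2 = (0 + 455)**2 = 455**2 = 207025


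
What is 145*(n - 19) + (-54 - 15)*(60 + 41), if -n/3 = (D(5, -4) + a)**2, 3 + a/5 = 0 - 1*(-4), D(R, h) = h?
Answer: -10159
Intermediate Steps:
a = 5 (a = -15 + 5*(0 - 1*(-4)) = -15 + 5*(0 + 4) = -15 + 5*4 = -15 + 20 = 5)
n = -3 (n = -3*(-4 + 5)**2 = -3*1**2 = -3*1 = -3)
145*(n - 19) + (-54 - 15)*(60 + 41) = 145*(-3 - 19) + (-54 - 15)*(60 + 41) = 145*(-22) - 69*101 = -3190 - 6969 = -10159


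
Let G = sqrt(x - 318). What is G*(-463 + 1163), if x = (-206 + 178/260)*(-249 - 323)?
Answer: 840*sqrt(81335) ≈ 2.3956e+5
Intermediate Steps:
x = 587202/5 (x = (-206 + 178*(1/260))*(-572) = (-206 + 89/130)*(-572) = -26691/130*(-572) = 587202/5 ≈ 1.1744e+5)
G = 6*sqrt(81335)/5 (G = sqrt(587202/5 - 318) = sqrt(585612/5) = 6*sqrt(81335)/5 ≈ 342.23)
G*(-463 + 1163) = (6*sqrt(81335)/5)*(-463 + 1163) = (6*sqrt(81335)/5)*700 = 840*sqrt(81335)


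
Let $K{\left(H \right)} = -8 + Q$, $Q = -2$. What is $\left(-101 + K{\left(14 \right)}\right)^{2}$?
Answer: $12321$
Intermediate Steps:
$K{\left(H \right)} = -10$ ($K{\left(H \right)} = -8 - 2 = -10$)
$\left(-101 + K{\left(14 \right)}\right)^{2} = \left(-101 - 10\right)^{2} = \left(-111\right)^{2} = 12321$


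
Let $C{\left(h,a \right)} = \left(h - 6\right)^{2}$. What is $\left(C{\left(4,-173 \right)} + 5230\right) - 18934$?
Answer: $-13700$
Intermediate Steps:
$C{\left(h,a \right)} = \left(-6 + h\right)^{2}$
$\left(C{\left(4,-173 \right)} + 5230\right) - 18934 = \left(\left(-6 + 4\right)^{2} + 5230\right) - 18934 = \left(\left(-2\right)^{2} + 5230\right) - 18934 = \left(4 + 5230\right) - 18934 = 5234 - 18934 = -13700$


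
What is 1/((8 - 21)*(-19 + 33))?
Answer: -1/182 ≈ -0.0054945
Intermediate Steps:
1/((8 - 21)*(-19 + 33)) = 1/(-13*14) = 1/(-182) = -1/182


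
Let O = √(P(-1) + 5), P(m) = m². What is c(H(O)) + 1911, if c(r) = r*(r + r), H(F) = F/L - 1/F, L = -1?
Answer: 5782/3 ≈ 1927.3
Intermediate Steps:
O = √6 (O = √((-1)² + 5) = √(1 + 5) = √6 ≈ 2.4495)
H(F) = -F - 1/F (H(F) = F/(-1) - 1/F = F*(-1) - 1/F = -F - 1/F)
c(r) = 2*r² (c(r) = r*(2*r) = 2*r²)
c(H(O)) + 1911 = 2*(-√6 - 1/(√6))² + 1911 = 2*(-√6 - √6/6)² + 1911 = 2*(-7*√6/6)² + 1911 = 2*(49/6) + 1911 = 49/3 + 1911 = 5782/3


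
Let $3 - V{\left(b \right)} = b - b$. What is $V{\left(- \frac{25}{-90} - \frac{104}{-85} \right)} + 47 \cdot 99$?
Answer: $4656$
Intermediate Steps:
$V{\left(b \right)} = 3$ ($V{\left(b \right)} = 3 - \left(b - b\right) = 3 - 0 = 3 + 0 = 3$)
$V{\left(- \frac{25}{-90} - \frac{104}{-85} \right)} + 47 \cdot 99 = 3 + 47 \cdot 99 = 3 + 4653 = 4656$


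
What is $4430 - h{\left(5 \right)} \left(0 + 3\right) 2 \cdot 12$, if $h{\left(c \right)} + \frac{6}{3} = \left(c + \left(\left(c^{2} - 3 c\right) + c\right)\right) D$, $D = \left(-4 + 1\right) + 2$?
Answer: $6014$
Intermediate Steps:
$D = -1$ ($D = -3 + 2 = -1$)
$h{\left(c \right)} = -2 + c - c^{2}$ ($h{\left(c \right)} = -2 + \left(c + \left(\left(c^{2} - 3 c\right) + c\right)\right) \left(-1\right) = -2 + \left(c + \left(c^{2} - 2 c\right)\right) \left(-1\right) = -2 + \left(c^{2} - c\right) \left(-1\right) = -2 - \left(c^{2} - c\right) = -2 + c - c^{2}$)
$4430 - h{\left(5 \right)} \left(0 + 3\right) 2 \cdot 12 = 4430 - \left(-2 + 5 - 5^{2}\right) \left(0 + 3\right) 2 \cdot 12 = 4430 - \left(-2 + 5 - 25\right) 3 \cdot 2 \cdot 12 = 4430 - \left(-2 + 5 - 25\right) 6 \cdot 12 = 4430 - \left(-22\right) 6 \cdot 12 = 4430 - \left(-132\right) 12 = 4430 - -1584 = 4430 + 1584 = 6014$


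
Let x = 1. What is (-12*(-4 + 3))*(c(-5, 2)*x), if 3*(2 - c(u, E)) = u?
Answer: 44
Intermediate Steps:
c(u, E) = 2 - u/3
(-12*(-4 + 3))*(c(-5, 2)*x) = (-12*(-4 + 3))*((2 - ⅓*(-5))*1) = (-12*(-1))*((2 + 5/3)*1) = (-2*(-6))*((11/3)*1) = 12*(11/3) = 44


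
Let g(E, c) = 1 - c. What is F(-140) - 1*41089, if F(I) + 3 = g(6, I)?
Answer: -40951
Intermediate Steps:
F(I) = -2 - I (F(I) = -3 + (1 - I) = -2 - I)
F(-140) - 1*41089 = (-2 - 1*(-140)) - 1*41089 = (-2 + 140) - 41089 = 138 - 41089 = -40951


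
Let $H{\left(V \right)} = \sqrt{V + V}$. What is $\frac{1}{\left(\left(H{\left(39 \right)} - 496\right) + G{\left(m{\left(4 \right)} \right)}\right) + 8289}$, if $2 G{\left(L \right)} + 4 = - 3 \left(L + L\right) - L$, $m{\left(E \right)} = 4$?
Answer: $\frac{7777}{60481651} - \frac{\sqrt{78}}{60481651} \approx 0.00012844$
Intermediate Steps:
$G{\left(L \right)} = -2 - \frac{7 L}{2}$ ($G{\left(L \right)} = -2 + \frac{- 3 \left(L + L\right) - L}{2} = -2 + \frac{- 3 \cdot 2 L - L}{2} = -2 + \frac{- 6 L - L}{2} = -2 + \frac{\left(-7\right) L}{2} = -2 - \frac{7 L}{2}$)
$H{\left(V \right)} = \sqrt{2} \sqrt{V}$ ($H{\left(V \right)} = \sqrt{2 V} = \sqrt{2} \sqrt{V}$)
$\frac{1}{\left(\left(H{\left(39 \right)} - 496\right) + G{\left(m{\left(4 \right)} \right)}\right) + 8289} = \frac{1}{\left(\left(\sqrt{2} \sqrt{39} - 496\right) - 16\right) + 8289} = \frac{1}{\left(\left(\sqrt{78} - 496\right) - 16\right) + 8289} = \frac{1}{\left(\left(-496 + \sqrt{78}\right) - 16\right) + 8289} = \frac{1}{\left(-512 + \sqrt{78}\right) + 8289} = \frac{1}{7777 + \sqrt{78}}$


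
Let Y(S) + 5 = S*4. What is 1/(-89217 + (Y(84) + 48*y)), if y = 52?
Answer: -1/86390 ≈ -1.1575e-5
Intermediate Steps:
Y(S) = -5 + 4*S (Y(S) = -5 + S*4 = -5 + 4*S)
1/(-89217 + (Y(84) + 48*y)) = 1/(-89217 + ((-5 + 4*84) + 48*52)) = 1/(-89217 + ((-5 + 336) + 2496)) = 1/(-89217 + (331 + 2496)) = 1/(-89217 + 2827) = 1/(-86390) = -1/86390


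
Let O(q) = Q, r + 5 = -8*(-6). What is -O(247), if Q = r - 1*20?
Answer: -23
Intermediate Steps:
r = 43 (r = -5 - 8*(-6) = -5 + 48 = 43)
Q = 23 (Q = 43 - 1*20 = 43 - 20 = 23)
O(q) = 23
-O(247) = -1*23 = -23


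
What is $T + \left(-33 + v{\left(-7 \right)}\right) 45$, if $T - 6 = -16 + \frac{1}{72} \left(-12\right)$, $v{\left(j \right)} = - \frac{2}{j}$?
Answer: $- \frac{62257}{42} \approx -1482.3$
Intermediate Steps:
$T = - \frac{61}{6}$ ($T = 6 - \left(16 - \frac{1}{72} \left(-12\right)\right) = 6 + \left(-16 + \frac{1}{72} \left(-12\right)\right) = 6 - \frac{97}{6} = - \frac{61}{6} \approx -10.167$)
$T + \left(-33 + v{\left(-7 \right)}\right) 45 = - \frac{61}{6} + \left(-33 - \frac{2}{-7}\right) 45 = - \frac{61}{6} + \left(-33 - - \frac{2}{7}\right) 45 = - \frac{61}{6} + \left(-33 + \frac{2}{7}\right) 45 = - \frac{61}{6} - \frac{10305}{7} = - \frac{62257}{42}$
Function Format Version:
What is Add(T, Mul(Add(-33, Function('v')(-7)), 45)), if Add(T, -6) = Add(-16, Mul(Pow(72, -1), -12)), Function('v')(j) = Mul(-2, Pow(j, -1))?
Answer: Rational(-62257, 42) ≈ -1482.3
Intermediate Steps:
T = Rational(-61, 6) (T = Add(6, Add(-16, Mul(Pow(72, -1), -12))) = Add(6, Add(-16, Mul(Rational(1, 72), -12))) = Add(6, Add(-16, Rational(-1, 6))) = Add(6, Rational(-97, 6)) = Rational(-61, 6) ≈ -10.167)
Add(T, Mul(Add(-33, Function('v')(-7)), 45)) = Add(Rational(-61, 6), Mul(Add(-33, Mul(-2, Pow(-7, -1))), 45)) = Add(Rational(-61, 6), Mul(Add(-33, Mul(-2, Rational(-1, 7))), 45)) = Add(Rational(-61, 6), Mul(Add(-33, Rational(2, 7)), 45)) = Add(Rational(-61, 6), Mul(Rational(-229, 7), 45)) = Add(Rational(-61, 6), Rational(-10305, 7)) = Rational(-62257, 42)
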